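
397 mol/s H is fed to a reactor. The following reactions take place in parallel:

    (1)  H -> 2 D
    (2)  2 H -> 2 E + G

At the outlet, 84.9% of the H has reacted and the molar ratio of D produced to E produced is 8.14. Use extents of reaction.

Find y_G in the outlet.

0.0474

Conversion of H: H consumed = 0.849 × 397 = 337.1 mol/s = 1ξ₁ + 2ξ₂.
Selectivity: 2ξ₁ / (2ξ₂) = 8.14 → ξ₁ = 8.14 ξ₂.
Substitute: (1·8.14 + 2) ξ₂ = 337.1 → ξ₂ = 33.24 mol/s, ξ₁ = 270.6 mol/s.
Outlet amounts (n = n₀ + Σ ν·ξ):
  H: 397 − 1(270.6) − 2(33.24) = 59.95
  D: 0 + 2(270.6) = 541.1
  E: 0 + 2(33.24) = 66.48
  G: 0 + 1(33.24) = 33.24
Total out = 700.8 mol/s; y_G = 33.24 / 700.8 = 0.04743.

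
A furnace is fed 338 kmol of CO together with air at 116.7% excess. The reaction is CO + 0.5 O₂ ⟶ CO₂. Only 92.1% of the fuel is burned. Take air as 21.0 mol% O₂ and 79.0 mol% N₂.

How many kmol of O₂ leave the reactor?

211 kmol

Stoichiometric O₂ = 0.5 × 338 = 169 kmol; O₂ fed = 169 × 2.167 = 366.2 kmol.
N₂ fed = 366.2 × 79/21 = 1378 kmol.
Fuel reacted = 0.921 × 338 → ξ = 311.3 kmol.
Outlet (n = n₀ + ν ξ):
  CO: 338 − 1(311.3) = 26.7
  O₂: 366.2 − 0.5(311.3) = 210.6
  N₂: 1378 (inert)
  CO₂: 0 + 1(311.3) = 311.3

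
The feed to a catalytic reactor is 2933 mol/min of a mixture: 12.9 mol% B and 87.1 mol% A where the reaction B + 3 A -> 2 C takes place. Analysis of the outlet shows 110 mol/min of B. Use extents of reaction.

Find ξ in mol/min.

ξ = 268 mol/min

For B: n = n₀ − 1ξ → 110 = 378.4 − 1ξ, giving ξ = 268.4 mol/min.
Outlet amounts (n = n₀ + ν ξ):
  B: 378.4 − 1(268.4) = 110
  A: 2555 − 3(268.4) = 1750
  C: 0 + 2(268.4) = 536.7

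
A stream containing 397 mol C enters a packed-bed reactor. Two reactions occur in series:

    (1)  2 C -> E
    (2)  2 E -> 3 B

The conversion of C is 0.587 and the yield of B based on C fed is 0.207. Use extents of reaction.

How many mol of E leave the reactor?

61.7 mol

Conversion of C: C consumed = 2ξ₁ = 0.587 × 397 → ξ₁ = 116.5 mol.
Yield of B: 3ξ₂ / 397 = 0.207 → ξ₂ = 27.39 mol.
Outlet amounts (n = n₀ + Σ ν·ξ):
  C: 397 − 2(116.5) = 164
  E: 0 + 1(116.5) − 2(27.39) = 61.73
  B: 0 + 3(27.39) = 82.18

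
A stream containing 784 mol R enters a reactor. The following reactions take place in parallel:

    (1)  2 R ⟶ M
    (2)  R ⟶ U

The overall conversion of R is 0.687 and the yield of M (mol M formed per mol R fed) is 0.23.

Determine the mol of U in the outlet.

Yield of M: 1ξ₁ / 784 = 0.23 → ξ₁ = 180.3 mol.
Conversion of R: 2ξ₁ + 1ξ₂ = 0.687 × 784 = 538.6 → ξ₂ = 178 mol.
Outlet amounts (n = n₀ + Σ ν·ξ):
  R: 784 − 2(180.3) − 1(178) = 245.4
  M: 0 + 1(180.3) = 180.3
  U: 0 + 1(178) = 178

178 mol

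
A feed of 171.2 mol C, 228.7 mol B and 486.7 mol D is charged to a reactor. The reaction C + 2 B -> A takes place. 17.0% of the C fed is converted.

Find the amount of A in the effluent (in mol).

C reacted = 0.17 × 171.2 = 29.1 mol; ν_C = −1, so ξ = 29.1/1 = 29.1 mol.
Outlet amounts (n = n₀ + ν ξ):
  C: 171.2 − 1(29.1) = 142.1
  B: 228.7 − 2(29.1) = 170.5
  A: 0 + 1(29.1) = 29.1
  D: 486.7 (inert)

29.1 mol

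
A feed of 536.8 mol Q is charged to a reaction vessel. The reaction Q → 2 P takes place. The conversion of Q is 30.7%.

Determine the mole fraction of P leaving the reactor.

0.47

Q reacted = 0.307 × 536.8 = 164.8 mol; ν_Q = −1, so ξ = 164.8/1 = 164.8 mol.
Outlet amounts (n = n₀ + ν ξ):
  Q: 536.8 − 1(164.8) = 372
  P: 0 + 2(164.8) = 329.6
Total out = 701.6 mol; y_P = 329.6 / 701.6 = 0.4698.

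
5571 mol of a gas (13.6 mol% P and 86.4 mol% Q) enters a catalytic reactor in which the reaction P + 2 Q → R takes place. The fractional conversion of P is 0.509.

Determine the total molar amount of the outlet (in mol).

P reacted = 0.509 × 757.7 = 385.6 mol; ν_P = −1, so ξ = 385.6/1 = 385.6 mol.
Outlet amounts (n = n₀ + ν ξ):
  P: 757.7 − 1(385.6) = 372
  Q: 4813 − 2(385.6) = 4042
  R: 0 + 1(385.6) = 385.6
Total out = 372 + 4042 + 385.6 = 4800 mol.

4800 mol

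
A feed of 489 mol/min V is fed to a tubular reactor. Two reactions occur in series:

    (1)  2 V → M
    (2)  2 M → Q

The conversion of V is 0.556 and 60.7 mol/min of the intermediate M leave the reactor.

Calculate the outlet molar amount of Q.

37.6 mol/min

Conversion of V: V consumed = 2ξ₁ = 0.556 × 489 → ξ₁ = 135.9 mol/min.
M balance: n_M = 0 + 1ξ₁ − 2ξ₂ = 60.7 → ξ₂ = (1·135.9 − 60.7)/2 = 37.62 mol/min.
Outlet amounts (n = n₀ + Σ ν·ξ):
  V: 489 − 2(135.9) = 217.1
  M: 0 + 1(135.9) − 2(37.62) = 60.7
  Q: 0 + 1(37.62) = 37.62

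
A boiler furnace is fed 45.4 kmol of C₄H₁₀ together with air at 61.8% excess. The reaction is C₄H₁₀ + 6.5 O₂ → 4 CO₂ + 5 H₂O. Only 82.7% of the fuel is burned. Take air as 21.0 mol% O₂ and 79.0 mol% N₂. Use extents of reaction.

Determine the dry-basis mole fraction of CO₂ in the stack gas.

Stoichiometric O₂ = 6.5 × 45.4 = 295.1 kmol; O₂ fed = 295.1 × 1.618 = 477.5 kmol.
N₂ fed = 477.5 × 79/21 = 1796 kmol.
Fuel reacted = 0.827 × 45.4 → ξ = 37.55 kmol.
Outlet (n = n₀ + ν ξ):
  C₄H₁₀: 45.4 − 1(37.55) = 7.854
  O₂: 477.5 − 6.5(37.55) = 233.4
  N₂: 1796 (inert)
  CO₂: 0 + 4(37.55) = 150.2
  H₂O: 0 + 5(37.55) = 187.7
Dry total = 2188 kmol; y_CO₂ (dry) = 150.2 / 2188 = 0.06865.

0.0687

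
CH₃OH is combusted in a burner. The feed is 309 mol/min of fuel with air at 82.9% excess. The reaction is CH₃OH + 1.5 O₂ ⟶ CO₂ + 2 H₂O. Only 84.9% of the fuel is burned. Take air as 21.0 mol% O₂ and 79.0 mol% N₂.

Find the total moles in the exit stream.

4480 mol/min

Stoichiometric O₂ = 1.5 × 309 = 463.5 mol/min; O₂ fed = 463.5 × 1.829 = 847.7 mol/min.
N₂ fed = 847.7 × 79/21 = 3189 mol/min.
Fuel reacted = 0.849 × 309 → ξ = 262.3 mol/min.
Outlet (n = n₀ + ν ξ):
  CH₃OH: 309 − 1(262.3) = 46.66
  O₂: 847.7 − 1.5(262.3) = 454.2
  N₂: 3189 (inert)
  CO₂: 0 + 1(262.3) = 262.3
  H₂O: 0 + 2(262.3) = 524.7
Total out = 46.66 + 454.2 + 3189 + 262.3 + 524.7 = 4477 mol/min.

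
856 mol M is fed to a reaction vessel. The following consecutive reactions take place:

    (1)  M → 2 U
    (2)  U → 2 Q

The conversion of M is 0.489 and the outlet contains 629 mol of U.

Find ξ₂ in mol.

Conversion of M: M consumed = 1ξ₁ = 0.489 × 856 → ξ₁ = 418.6 mol.
U balance: n_U = 0 + 2ξ₁ − 1ξ₂ = 629 → ξ₂ = (2·418.6 − 629)/1 = 208.2 mol.
Outlet amounts (n = n₀ + Σ ν·ξ):
  M: 856 − 1(418.6) = 437.4
  U: 0 + 2(418.6) − 1(208.2) = 629
  Q: 0 + 2(208.2) = 416.3

ξ₂ = 208 mol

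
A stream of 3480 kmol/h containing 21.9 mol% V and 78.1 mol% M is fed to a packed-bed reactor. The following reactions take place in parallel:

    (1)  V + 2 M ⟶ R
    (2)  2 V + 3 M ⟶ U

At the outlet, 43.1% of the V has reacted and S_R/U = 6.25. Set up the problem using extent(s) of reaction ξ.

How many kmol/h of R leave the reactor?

249 kmol/h

Conversion of V: V consumed = 0.431 × 762.1 = 328.5 kmol/h = 1ξ₁ + 2ξ₂.
Selectivity: 1ξ₁ / (1ξ₂) = 6.25 → ξ₁ = 6.25 ξ₂.
Substitute: (1·6.25 + 2) ξ₂ = 328.5 → ξ₂ = 39.81 kmol/h, ξ₁ = 248.8 kmol/h.
Outlet amounts (n = n₀ + Σ ν·ξ):
  V: 762.1 − 1(248.8) − 2(39.81) = 433.6
  M: 2718 − 2(248.8) − 3(39.81) = 2101
  R: 0 + 1(248.8) = 248.8
  U: 0 + 1(39.81) = 39.81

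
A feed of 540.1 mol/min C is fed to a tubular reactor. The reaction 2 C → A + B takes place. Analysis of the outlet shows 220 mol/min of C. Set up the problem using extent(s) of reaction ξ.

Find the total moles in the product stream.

540 mol/min

For C: n = n₀ − 2ξ → 220 = 540.1 − 2ξ, giving ξ = 160.1 mol/min.
Outlet amounts (n = n₀ + ν ξ):
  C: 540.1 − 2(160.1) = 220
  A: 0 + 1(160.1) = 160.1
  B: 0 + 1(160.1) = 160.1
Total out = 220 + 160.1 + 160.1 = 540.1 mol/min.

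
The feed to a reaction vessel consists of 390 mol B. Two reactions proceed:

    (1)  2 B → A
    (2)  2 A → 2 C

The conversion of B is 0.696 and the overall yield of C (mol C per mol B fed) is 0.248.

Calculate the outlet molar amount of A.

Conversion of B: B consumed = 2ξ₁ = 0.696 × 390 → ξ₁ = 135.7 mol.
Yield of C: 2ξ₂ / 390 = 0.248 → ξ₂ = 48.36 mol.
Outlet amounts (n = n₀ + Σ ν·ξ):
  B: 390 − 2(135.7) = 118.6
  A: 0 + 1(135.7) − 2(48.36) = 39
  C: 0 + 2(48.36) = 96.72

39 mol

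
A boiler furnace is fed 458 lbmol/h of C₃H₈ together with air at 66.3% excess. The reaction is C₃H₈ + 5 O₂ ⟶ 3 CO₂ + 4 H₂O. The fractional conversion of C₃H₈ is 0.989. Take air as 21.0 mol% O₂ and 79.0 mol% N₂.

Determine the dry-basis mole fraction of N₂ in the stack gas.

Stoichiometric O₂ = 5 × 458 = 2290 lbmol/h; O₂ fed = 2290 × 1.663 = 3808 lbmol/h.
N₂ fed = 3808 × 79/21 = 14330 lbmol/h.
Fuel reacted = 0.989 × 458 → ξ = 453 lbmol/h.
Outlet (n = n₀ + ν ξ):
  C₃H₈: 458 − 1(453) = 5.038
  O₂: 3808 − 5(453) = 1543
  N₂: 14330 (inert)
  CO₂: 0 + 3(453) = 1359
  H₂O: 0 + 4(453) = 1812
Dry total = 17230 lbmol/h; y_N₂ (dry) = 14330 / 17230 = 0.8313.

0.831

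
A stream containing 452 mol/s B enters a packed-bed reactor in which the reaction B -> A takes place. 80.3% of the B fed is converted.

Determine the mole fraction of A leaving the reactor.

0.803

B reacted = 0.803 × 452 = 363 mol/s; ν_B = −1, so ξ = 363/1 = 363 mol/s.
Outlet amounts (n = n₀ + ν ξ):
  B: 452 − 1(363) = 89.04
  A: 0 + 1(363) = 363
Total out = 452 mol/s; y_A = 363 / 452 = 0.803.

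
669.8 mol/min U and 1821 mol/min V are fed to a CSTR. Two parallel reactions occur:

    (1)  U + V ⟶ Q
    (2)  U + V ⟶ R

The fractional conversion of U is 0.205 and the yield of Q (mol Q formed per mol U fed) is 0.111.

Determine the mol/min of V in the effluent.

1680 mol/min

Yield of Q: 1ξ₁ / 669.8 = 0.111 → ξ₁ = 74.35 mol/min.
Conversion of U: 1ξ₁ + 1ξ₂ = 0.205 × 669.8 = 137.3 → ξ₂ = 62.96 mol/min.
Outlet amounts (n = n₀ + Σ ν·ξ):
  U: 669.8 − 1(74.35) − 1(62.96) = 532.5
  V: 1821 − 1(74.35) − 1(62.96) = 1684
  Q: 0 + 1(74.35) = 74.35
  R: 0 + 1(62.96) = 62.96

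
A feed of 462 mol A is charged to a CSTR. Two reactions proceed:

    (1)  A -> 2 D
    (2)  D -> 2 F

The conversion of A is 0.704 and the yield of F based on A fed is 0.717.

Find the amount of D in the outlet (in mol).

485 mol

Conversion of A: A consumed = 1ξ₁ = 0.704 × 462 → ξ₁ = 325.2 mol.
Yield of F: 2ξ₂ / 462 = 0.717 → ξ₂ = 165.6 mol.
Outlet amounts (n = n₀ + Σ ν·ξ):
  A: 462 − 1(325.2) = 136.8
  D: 0 + 2(325.2) − 1(165.6) = 484.9
  F: 0 + 2(165.6) = 331.3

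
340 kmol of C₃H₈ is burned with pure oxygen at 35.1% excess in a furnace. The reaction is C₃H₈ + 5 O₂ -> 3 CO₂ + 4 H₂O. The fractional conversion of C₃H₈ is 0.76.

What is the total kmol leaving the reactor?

Stoichiometric O₂ = 5 × 340 = 1700 kmol; O₂ fed = 1700 × 1.351 = 2297 kmol.
Fuel reacted = 0.76 × 340 → ξ = 258.4 kmol.
Outlet (n = n₀ + ν ξ):
  C₃H₈: 340 − 1(258.4) = 81.6
  O₂: 2297 − 5(258.4) = 1005
  CO₂: 0 + 3(258.4) = 775.2
  H₂O: 0 + 4(258.4) = 1034
Total out = 81.6 + 1005 + 775.2 + 1034 = 2895 kmol.

2900 kmol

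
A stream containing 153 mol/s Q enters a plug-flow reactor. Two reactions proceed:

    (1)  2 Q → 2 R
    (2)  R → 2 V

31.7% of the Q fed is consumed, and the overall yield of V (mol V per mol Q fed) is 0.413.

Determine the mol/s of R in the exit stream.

Conversion of Q: Q consumed = 2ξ₁ = 0.317 × 153 → ξ₁ = 24.25 mol/s.
Yield of V: 2ξ₂ / 153 = 0.413 → ξ₂ = 31.59 mol/s.
Outlet amounts (n = n₀ + Σ ν·ξ):
  Q: 153 − 2(24.25) = 104.5
  R: 0 + 2(24.25) − 1(31.59) = 16.91
  V: 0 + 2(31.59) = 63.19

16.9 mol/s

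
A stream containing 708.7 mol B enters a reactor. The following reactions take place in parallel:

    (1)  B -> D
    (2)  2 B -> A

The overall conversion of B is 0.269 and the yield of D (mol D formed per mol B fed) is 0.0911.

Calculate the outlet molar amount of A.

63 mol

Yield of D: 1ξ₁ / 708.7 = 0.0911 → ξ₁ = 64.56 mol.
Conversion of B: 1ξ₁ + 2ξ₂ = 0.269 × 708.7 = 190.6 → ξ₂ = 63.04 mol.
Outlet amounts (n = n₀ + Σ ν·ξ):
  B: 708.7 − 1(64.56) − 2(63.04) = 518.1
  D: 0 + 1(64.56) = 64.56
  A: 0 + 1(63.04) = 63.04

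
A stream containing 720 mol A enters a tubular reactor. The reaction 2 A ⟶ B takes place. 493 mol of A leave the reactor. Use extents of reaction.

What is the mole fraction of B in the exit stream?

0.187

For A: n = n₀ − 2ξ → 493 = 720 − 2ξ, giving ξ = 113.5 mol.
Outlet amounts (n = n₀ + ν ξ):
  A: 720 − 2(113.5) = 493
  B: 0 + 1(113.5) = 113.5
Total out = 606.5 mol; y_B = 113.5 / 606.5 = 0.1871.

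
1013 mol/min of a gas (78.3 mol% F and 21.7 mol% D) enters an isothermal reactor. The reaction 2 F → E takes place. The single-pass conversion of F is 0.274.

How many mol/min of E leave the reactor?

109 mol/min

F reacted = 0.274 × 793.2 = 217.3 mol/min; ν_F = −2, so ξ = 217.3/2 = 108.7 mol/min.
Outlet amounts (n = n₀ + ν ξ):
  F: 793.2 − 2(108.7) = 575.8
  E: 0 + 1(108.7) = 108.7
  D: 219.8 (inert)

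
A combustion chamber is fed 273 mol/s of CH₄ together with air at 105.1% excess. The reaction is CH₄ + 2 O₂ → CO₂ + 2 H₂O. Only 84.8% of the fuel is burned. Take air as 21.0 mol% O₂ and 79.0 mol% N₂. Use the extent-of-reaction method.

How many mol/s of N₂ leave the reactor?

Stoichiometric O₂ = 2 × 273 = 546 mol/s; O₂ fed = 546 × 2.051 = 1120 mol/s.
N₂ fed = 1120 × 79/21 = 4213 mol/s.
Fuel reacted = 0.848 × 273 → ξ = 231.5 mol/s.
Outlet (n = n₀ + ν ξ):
  CH₄: 273 − 1(231.5) = 41.5
  O₂: 1120 − 2(231.5) = 656.8
  N₂: 4213 (inert)
  CO₂: 0 + 1(231.5) = 231.5
  H₂O: 0 + 2(231.5) = 463

4210 mol/s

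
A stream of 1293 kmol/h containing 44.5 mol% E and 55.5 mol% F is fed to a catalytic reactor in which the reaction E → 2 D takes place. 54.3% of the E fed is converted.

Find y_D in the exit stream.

E reacted = 0.543 × 575.4 = 312.4 kmol/h; ν_E = −1, so ξ = 312.4/1 = 312.4 kmol/h.
Outlet amounts (n = n₀ + ν ξ):
  E: 575.4 − 1(312.4) = 263
  D: 0 + 2(312.4) = 624.9
  F: 717.6 (inert)
Total out = 1605 kmol/h; y_D = 624.9 / 1605 = 0.3892.

0.389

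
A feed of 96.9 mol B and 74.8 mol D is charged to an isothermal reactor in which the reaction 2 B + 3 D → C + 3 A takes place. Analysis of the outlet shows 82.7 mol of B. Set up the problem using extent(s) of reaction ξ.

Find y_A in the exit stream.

0.129

For B: n = n₀ − 2ξ → 82.7 = 96.9 − 2ξ, giving ξ = 7.1 mol.
Outlet amounts (n = n₀ + ν ξ):
  B: 96.9 − 2(7.1) = 82.7
  D: 74.8 − 3(7.1) = 53.5
  C: 0 + 1(7.1) = 7.1
  A: 0 + 3(7.1) = 21.3
Total out = 164.6 mol; y_A = 21.3 / 164.6 = 0.1294.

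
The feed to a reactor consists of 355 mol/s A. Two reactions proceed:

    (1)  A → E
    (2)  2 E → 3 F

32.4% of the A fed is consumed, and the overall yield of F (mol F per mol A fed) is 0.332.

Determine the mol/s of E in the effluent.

Conversion of A: A consumed = 1ξ₁ = 0.324 × 355 → ξ₁ = 115 mol/s.
Yield of F: 3ξ₂ / 355 = 0.332 → ξ₂ = 39.29 mol/s.
Outlet amounts (n = n₀ + Σ ν·ξ):
  A: 355 − 1(115) = 240
  E: 0 + 1(115) − 2(39.29) = 36.45
  F: 0 + 3(39.29) = 117.9

36.4 mol/s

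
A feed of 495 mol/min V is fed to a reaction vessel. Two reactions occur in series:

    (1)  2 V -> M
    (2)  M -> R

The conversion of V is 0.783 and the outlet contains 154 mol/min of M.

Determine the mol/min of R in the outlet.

39.8 mol/min

Conversion of V: V consumed = 2ξ₁ = 0.783 × 495 → ξ₁ = 193.8 mol/min.
M balance: n_M = 0 + 1ξ₁ − 1ξ₂ = 154 → ξ₂ = (1·193.8 − 154)/1 = 39.79 mol/min.
Outlet amounts (n = n₀ + Σ ν·ξ):
  V: 495 − 2(193.8) = 107.4
  M: 0 + 1(193.8) − 1(39.79) = 154
  R: 0 + 1(39.79) = 39.79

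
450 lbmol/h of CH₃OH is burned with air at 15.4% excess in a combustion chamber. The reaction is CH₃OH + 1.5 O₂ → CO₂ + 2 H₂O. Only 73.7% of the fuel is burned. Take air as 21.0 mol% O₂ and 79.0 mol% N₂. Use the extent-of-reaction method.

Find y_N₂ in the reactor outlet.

0.678

Stoichiometric O₂ = 1.5 × 450 = 675 lbmol/h; O₂ fed = 675 × 1.154 = 778.9 lbmol/h.
N₂ fed = 778.9 × 79/21 = 2930 lbmol/h.
Fuel reacted = 0.737 × 450 → ξ = 331.6 lbmol/h.
Outlet (n = n₀ + ν ξ):
  CH₃OH: 450 − 1(331.6) = 118.4
  O₂: 778.9 − 1.5(331.6) = 281.5
  N₂: 2930 (inert)
  CO₂: 0 + 1(331.6) = 331.6
  H₂O: 0 + 2(331.6) = 663.3
Total out = 4325 lbmol/h; y_N₂ = 2930 / 4325 = 0.6775.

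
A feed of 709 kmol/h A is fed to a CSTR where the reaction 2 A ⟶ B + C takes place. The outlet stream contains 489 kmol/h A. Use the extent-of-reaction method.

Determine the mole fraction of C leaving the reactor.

0.155

For A: n = n₀ − 2ξ → 489 = 709 − 2ξ, giving ξ = 110 kmol/h.
Outlet amounts (n = n₀ + ν ξ):
  A: 709 − 2(110) = 489
  B: 0 + 1(110) = 110
  C: 0 + 1(110) = 110
Total out = 709 kmol/h; y_C = 110 / 709 = 0.1551.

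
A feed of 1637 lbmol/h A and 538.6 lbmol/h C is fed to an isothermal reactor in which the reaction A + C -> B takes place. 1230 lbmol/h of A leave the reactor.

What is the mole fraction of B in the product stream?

0.23

For A: n = n₀ − 1ξ → 1230 = 1637 − 1ξ, giving ξ = 407 lbmol/h.
Outlet amounts (n = n₀ + ν ξ):
  A: 1637 − 1(407) = 1230
  C: 538.6 − 1(407) = 131.6
  B: 0 + 1(407) = 407
Total out = 1769 lbmol/h; y_B = 407 / 1769 = 0.2301.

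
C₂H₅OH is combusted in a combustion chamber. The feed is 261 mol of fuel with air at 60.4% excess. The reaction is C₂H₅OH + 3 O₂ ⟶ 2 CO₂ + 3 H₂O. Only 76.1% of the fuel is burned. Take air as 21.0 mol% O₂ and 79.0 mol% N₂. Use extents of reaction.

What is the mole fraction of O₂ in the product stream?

0.102

Stoichiometric O₂ = 3 × 261 = 783 mol; O₂ fed = 783 × 1.604 = 1256 mol.
N₂ fed = 1256 × 79/21 = 4725 mol.
Fuel reacted = 0.761 × 261 → ξ = 198.6 mol.
Outlet (n = n₀ + ν ξ):
  C₂H₅OH: 261 − 1(198.6) = 62.38
  O₂: 1256 − 3(198.6) = 660.1
  N₂: 4725 (inert)
  CO₂: 0 + 2(198.6) = 397.2
  H₂O: 0 + 3(198.6) = 595.9
Total out = 6440 mol; y_O₂ = 660.1 / 6440 = 0.1025.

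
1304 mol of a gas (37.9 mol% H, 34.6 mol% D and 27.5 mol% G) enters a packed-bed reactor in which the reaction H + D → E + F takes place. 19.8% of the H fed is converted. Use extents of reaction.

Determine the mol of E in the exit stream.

97.9 mol

H reacted = 0.198 × 494.2 = 97.85 mol; ν_H = −1, so ξ = 97.85/1 = 97.85 mol.
Outlet amounts (n = n₀ + ν ξ):
  H: 494.2 − 1(97.85) = 396.4
  D: 451.2 − 1(97.85) = 353.3
  E: 0 + 1(97.85) = 97.85
  F: 0 + 1(97.85) = 97.85
  G: 358.6 (inert)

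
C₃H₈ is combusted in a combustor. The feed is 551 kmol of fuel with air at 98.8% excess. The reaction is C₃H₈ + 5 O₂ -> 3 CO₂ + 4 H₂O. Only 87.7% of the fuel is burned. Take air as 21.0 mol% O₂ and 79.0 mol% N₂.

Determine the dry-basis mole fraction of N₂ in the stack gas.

Stoichiometric O₂ = 5 × 551 = 2755 kmol; O₂ fed = 2755 × 1.988 = 5477 kmol.
N₂ fed = 5477 × 79/21 = 20600 kmol.
Fuel reacted = 0.877 × 551 → ξ = 483.2 kmol.
Outlet (n = n₀ + ν ξ):
  C₃H₈: 551 − 1(483.2) = 67.77
  O₂: 5477 − 5(483.2) = 3061
  N₂: 20600 (inert)
  CO₂: 0 + 3(483.2) = 1450
  H₂O: 0 + 4(483.2) = 1933
Dry total = 25180 kmol; y_N₂ (dry) = 20600 / 25180 = 0.8182.

0.818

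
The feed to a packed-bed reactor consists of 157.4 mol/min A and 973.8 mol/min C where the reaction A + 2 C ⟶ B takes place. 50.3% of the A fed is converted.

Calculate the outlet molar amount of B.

79.2 mol/min

A reacted = 0.503 × 157.4 = 79.17 mol/min; ν_A = −1, so ξ = 79.17/1 = 79.17 mol/min.
Outlet amounts (n = n₀ + ν ξ):
  A: 157.4 − 1(79.17) = 78.23
  C: 973.8 − 2(79.17) = 815.5
  B: 0 + 1(79.17) = 79.17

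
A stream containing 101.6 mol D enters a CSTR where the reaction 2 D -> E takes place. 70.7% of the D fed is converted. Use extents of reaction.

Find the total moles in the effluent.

D reacted = 0.707 × 101.6 = 71.83 mol; ν_D = −2, so ξ = 71.83/2 = 35.92 mol.
Outlet amounts (n = n₀ + ν ξ):
  D: 101.6 − 2(35.92) = 29.77
  E: 0 + 1(35.92) = 35.92
Total out = 29.77 + 35.92 = 65.68 mol.

65.7 mol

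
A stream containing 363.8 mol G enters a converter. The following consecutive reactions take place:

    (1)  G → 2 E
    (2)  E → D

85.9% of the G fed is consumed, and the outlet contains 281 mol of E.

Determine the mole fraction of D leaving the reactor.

Conversion of G: G consumed = 1ξ₁ = 0.859 × 363.8 → ξ₁ = 312.5 mol.
E balance: n_E = 0 + 2ξ₁ − 1ξ₂ = 281 → ξ₂ = (2·312.5 − 281)/1 = 344 mol.
Outlet amounts (n = n₀ + Σ ν·ξ):
  G: 363.8 − 1(312.5) = 51.3
  E: 0 + 2(312.5) − 1(344) = 281
  D: 0 + 1(344) = 344
Total out = 676.3 mol; y_D = 344 / 676.3 = 0.5087.

0.509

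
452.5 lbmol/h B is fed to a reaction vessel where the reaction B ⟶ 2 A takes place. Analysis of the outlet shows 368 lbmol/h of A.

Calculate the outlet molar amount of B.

For A: n = n₀ + 2ξ → 368 = 0 + 2ξ, giving ξ = 184 lbmol/h.
Outlet amounts (n = n₀ + ν ξ):
  B: 452.5 − 1(184) = 268.5
  A: 0 + 2(184) = 368

268 lbmol/h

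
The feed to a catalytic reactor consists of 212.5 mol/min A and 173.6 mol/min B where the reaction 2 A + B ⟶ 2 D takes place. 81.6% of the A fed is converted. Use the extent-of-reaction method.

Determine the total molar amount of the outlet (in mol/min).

299 mol/min

A reacted = 0.816 × 212.5 = 173.4 mol/min; ν_A = −2, so ξ = 173.4/2 = 86.7 mol/min.
Outlet amounts (n = n₀ + ν ξ):
  A: 212.5 − 2(86.7) = 39.1
  B: 173.6 − 1(86.7) = 86.9
  D: 0 + 2(86.7) = 173.4
Total out = 39.1 + 86.9 + 173.4 = 299.4 mol/min.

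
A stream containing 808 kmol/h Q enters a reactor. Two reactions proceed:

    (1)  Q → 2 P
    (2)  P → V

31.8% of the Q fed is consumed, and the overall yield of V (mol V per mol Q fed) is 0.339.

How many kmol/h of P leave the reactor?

240 kmol/h

Conversion of Q: Q consumed = 1ξ₁ = 0.318 × 808 → ξ₁ = 256.9 kmol/h.
Yield of V: 1ξ₂ / 808 = 0.339 → ξ₂ = 273.9 kmol/h.
Outlet amounts (n = n₀ + Σ ν·ξ):
  Q: 808 − 1(256.9) = 551.1
  P: 0 + 2(256.9) − 1(273.9) = 240
  V: 0 + 1(273.9) = 273.9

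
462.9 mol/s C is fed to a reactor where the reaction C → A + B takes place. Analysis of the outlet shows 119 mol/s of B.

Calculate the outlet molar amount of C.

For B: n = n₀ + 1ξ → 119 = 0 + 1ξ, giving ξ = 119 mol/s.
Outlet amounts (n = n₀ + ν ξ):
  C: 462.9 − 1(119) = 343.9
  A: 0 + 1(119) = 119
  B: 0 + 1(119) = 119

344 mol/s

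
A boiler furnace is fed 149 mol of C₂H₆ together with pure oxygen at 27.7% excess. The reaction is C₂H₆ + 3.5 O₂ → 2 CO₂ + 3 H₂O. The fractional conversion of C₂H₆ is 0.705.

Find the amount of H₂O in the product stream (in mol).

Stoichiometric O₂ = 3.5 × 149 = 521.5 mol; O₂ fed = 521.5 × 1.277 = 666 mol.
Fuel reacted = 0.705 × 149 → ξ = 105 mol.
Outlet (n = n₀ + ν ξ):
  C₂H₆: 149 − 1(105) = 43.96
  O₂: 666 − 3.5(105) = 298.3
  CO₂: 0 + 2(105) = 210.1
  H₂O: 0 + 3(105) = 315.1

315 mol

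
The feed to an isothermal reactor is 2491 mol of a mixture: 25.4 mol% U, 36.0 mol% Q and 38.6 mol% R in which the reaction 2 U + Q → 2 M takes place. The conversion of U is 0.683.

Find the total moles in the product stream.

U reacted = 0.683 × 632.7 = 432.1 mol; ν_U = −2, so ξ = 432.1/2 = 216.1 mol.
Outlet amounts (n = n₀ + ν ξ):
  U: 632.7 − 2(216.1) = 200.6
  Q: 896.8 − 1(216.1) = 680.7
  M: 0 + 2(216.1) = 432.1
  R: 961.5 (inert)
Total out = 200.6 + 680.7 + 432.1 + 961.5 = 2275 mol.

2270 mol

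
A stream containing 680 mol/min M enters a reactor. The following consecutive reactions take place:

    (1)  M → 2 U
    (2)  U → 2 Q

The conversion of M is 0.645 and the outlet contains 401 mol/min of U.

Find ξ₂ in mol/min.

ξ₂ = 476 mol/min

Conversion of M: M consumed = 1ξ₁ = 0.645 × 680 → ξ₁ = 438.6 mol/min.
U balance: n_U = 0 + 2ξ₁ − 1ξ₂ = 401 → ξ₂ = (2·438.6 − 401)/1 = 476.2 mol/min.
Outlet amounts (n = n₀ + Σ ν·ξ):
  M: 680 − 1(438.6) = 241.4
  U: 0 + 2(438.6) − 1(476.2) = 401
  Q: 0 + 2(476.2) = 952.4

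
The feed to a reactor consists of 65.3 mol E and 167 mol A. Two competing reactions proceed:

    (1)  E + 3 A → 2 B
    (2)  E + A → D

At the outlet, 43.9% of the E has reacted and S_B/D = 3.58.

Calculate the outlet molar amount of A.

102 mol

Conversion of E: E consumed = 0.439 × 65.3 = 28.67 mol = 1ξ₁ + 1ξ₂.
Selectivity: 2ξ₁ / (1ξ₂) = 3.58 → ξ₁ = 1.79 ξ₂.
Substitute: (1·1.79 + 1) ξ₂ = 28.67 → ξ₂ = 10.27 mol, ξ₁ = 18.39 mol.
Outlet amounts (n = n₀ + Σ ν·ξ):
  E: 65.3 − 1(18.39) − 1(10.27) = 36.63
  A: 167 − 3(18.39) − 1(10.27) = 101.5
  B: 0 + 2(18.39) = 36.78
  D: 0 + 1(10.27) = 10.27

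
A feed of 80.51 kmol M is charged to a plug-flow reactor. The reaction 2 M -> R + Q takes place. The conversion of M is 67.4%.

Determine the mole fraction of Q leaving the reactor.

M reacted = 0.674 × 80.51 = 54.26 kmol; ν_M = −2, so ξ = 54.26/2 = 27.13 kmol.
Outlet amounts (n = n₀ + ν ξ):
  M: 80.51 − 2(27.13) = 26.25
  R: 0 + 1(27.13) = 27.13
  Q: 0 + 1(27.13) = 27.13
Total out = 80.51 kmol; y_Q = 27.13 / 80.51 = 0.337.

0.337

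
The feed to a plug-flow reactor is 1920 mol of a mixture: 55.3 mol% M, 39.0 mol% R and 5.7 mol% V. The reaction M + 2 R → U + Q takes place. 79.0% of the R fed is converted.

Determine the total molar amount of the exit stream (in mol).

R reacted = 0.79 × 748.8 = 591.6 mol; ν_R = −2, so ξ = 591.6/2 = 295.8 mol.
Outlet amounts (n = n₀ + ν ξ):
  M: 1062 − 1(295.8) = 766
  R: 748.8 − 2(295.8) = 157.2
  U: 0 + 1(295.8) = 295.8
  Q: 0 + 1(295.8) = 295.8
  V: 109.4 (inert)
Total out = 766 + 157.2 + 295.8 + 295.8 + 109.4 = 1624 mol.

1620 mol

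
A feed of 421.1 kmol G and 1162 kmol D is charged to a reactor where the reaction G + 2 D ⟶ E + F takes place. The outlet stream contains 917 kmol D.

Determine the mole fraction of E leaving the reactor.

For D: n = n₀ − 2ξ → 917 = 1162 − 2ξ, giving ξ = 122.5 kmol.
Outlet amounts (n = n₀ + ν ξ):
  G: 421.1 − 1(122.5) = 298.6
  D: 1162 − 2(122.5) = 917
  E: 0 + 1(122.5) = 122.5
  F: 0 + 1(122.5) = 122.5
Total out = 1461 kmol; y_E = 122.5 / 1461 = 0.08387.

0.0839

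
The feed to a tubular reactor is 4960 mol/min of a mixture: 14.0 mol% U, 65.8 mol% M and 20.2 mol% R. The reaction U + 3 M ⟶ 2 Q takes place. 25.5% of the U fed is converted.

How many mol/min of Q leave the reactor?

354 mol/min

U reacted = 0.255 × 694.4 = 177.1 mol/min; ν_U = −1, so ξ = 177.1/1 = 177.1 mol/min.
Outlet amounts (n = n₀ + ν ξ):
  U: 694.4 − 1(177.1) = 517.3
  M: 3264 − 3(177.1) = 2732
  Q: 0 + 2(177.1) = 354.1
  R: 1002 (inert)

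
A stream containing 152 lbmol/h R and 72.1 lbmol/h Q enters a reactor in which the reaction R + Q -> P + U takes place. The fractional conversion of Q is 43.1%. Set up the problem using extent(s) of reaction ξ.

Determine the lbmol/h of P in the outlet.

Q reacted = 0.431 × 72.1 = 31.08 lbmol/h; ν_Q = −1, so ξ = 31.08/1 = 31.08 lbmol/h.
Outlet amounts (n = n₀ + ν ξ):
  R: 152 − 1(31.08) = 120.9
  Q: 72.1 − 1(31.08) = 41.02
  P: 0 + 1(31.08) = 31.08
  U: 0 + 1(31.08) = 31.08

31.1 lbmol/h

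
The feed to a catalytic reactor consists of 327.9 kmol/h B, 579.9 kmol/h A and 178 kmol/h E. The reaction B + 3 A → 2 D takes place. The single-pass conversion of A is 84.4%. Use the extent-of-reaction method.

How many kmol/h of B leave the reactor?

A reacted = 0.844 × 579.9 = 489.4 kmol/h; ν_A = −3, so ξ = 489.4/3 = 163.1 kmol/h.
Outlet amounts (n = n₀ + ν ξ):
  B: 327.9 − 1(163.1) = 164.8
  A: 579.9 − 3(163.1) = 90.46
  D: 0 + 2(163.1) = 326.3
  E: 178 (inert)

165 kmol/h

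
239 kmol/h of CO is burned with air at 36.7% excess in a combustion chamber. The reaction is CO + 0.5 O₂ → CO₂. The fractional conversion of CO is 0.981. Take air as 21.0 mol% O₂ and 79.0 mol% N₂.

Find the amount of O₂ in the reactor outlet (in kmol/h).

Stoichiometric O₂ = 0.5 × 239 = 119.5 kmol/h; O₂ fed = 119.5 × 1.367 = 163.4 kmol/h.
N₂ fed = 163.4 × 79/21 = 614.5 kmol/h.
Fuel reacted = 0.981 × 239 → ξ = 234.5 kmol/h.
Outlet (n = n₀ + ν ξ):
  CO: 239 − 1(234.5) = 4.541
  O₂: 163.4 − 0.5(234.5) = 46.13
  N₂: 614.5 (inert)
  CO₂: 0 + 1(234.5) = 234.5

46.1 kmol/h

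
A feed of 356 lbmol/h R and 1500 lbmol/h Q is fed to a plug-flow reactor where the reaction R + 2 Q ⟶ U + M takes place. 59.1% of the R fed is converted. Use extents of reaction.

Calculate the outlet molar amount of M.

R reacted = 0.591 × 356 = 210.4 lbmol/h; ν_R = −1, so ξ = 210.4/1 = 210.4 lbmol/h.
Outlet amounts (n = n₀ + ν ξ):
  R: 356 − 1(210.4) = 145.6
  Q: 1500 − 2(210.4) = 1079
  U: 0 + 1(210.4) = 210.4
  M: 0 + 1(210.4) = 210.4

210 lbmol/h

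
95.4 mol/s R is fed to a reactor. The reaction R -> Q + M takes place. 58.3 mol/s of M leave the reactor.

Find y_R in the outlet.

0.241

For M: n = n₀ + 1ξ → 58.3 = 0 + 1ξ, giving ξ = 58.3 mol/s.
Outlet amounts (n = n₀ + ν ξ):
  R: 95.4 − 1(58.3) = 37.1
  Q: 0 + 1(58.3) = 58.3
  M: 0 + 1(58.3) = 58.3
Total out = 153.7 mol/s; y_R = 37.1 / 153.7 = 0.2414.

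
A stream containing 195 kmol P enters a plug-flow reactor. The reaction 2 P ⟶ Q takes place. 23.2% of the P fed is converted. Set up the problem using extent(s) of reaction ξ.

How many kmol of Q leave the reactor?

22.6 kmol

P reacted = 0.232 × 195 = 45.24 kmol; ν_P = −2, so ξ = 45.24/2 = 22.62 kmol.
Outlet amounts (n = n₀ + ν ξ):
  P: 195 − 2(22.62) = 149.8
  Q: 0 + 1(22.62) = 22.62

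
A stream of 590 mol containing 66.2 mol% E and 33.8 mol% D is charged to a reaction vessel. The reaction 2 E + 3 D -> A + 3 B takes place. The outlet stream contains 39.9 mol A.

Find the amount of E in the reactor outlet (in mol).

For A: n = n₀ + 1ξ → 39.9 = 0 + 1ξ, giving ξ = 39.9 mol.
Outlet amounts (n = n₀ + ν ξ):
  E: 390.6 − 2(39.9) = 310.8
  D: 199.4 − 3(39.9) = 79.72
  A: 0 + 1(39.9) = 39.9
  B: 0 + 3(39.9) = 119.7

311 mol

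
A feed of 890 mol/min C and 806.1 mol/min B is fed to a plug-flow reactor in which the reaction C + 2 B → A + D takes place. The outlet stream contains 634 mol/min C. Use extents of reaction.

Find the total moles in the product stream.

For C: n = n₀ − 1ξ → 634 = 890 − 1ξ, giving ξ = 256 mol/min.
Outlet amounts (n = n₀ + ν ξ):
  C: 890 − 1(256) = 634
  B: 806.1 − 2(256) = 294.1
  A: 0 + 1(256) = 256
  D: 0 + 1(256) = 256
Total out = 634 + 294.1 + 256 + 256 = 1440 mol/min.

1440 mol/min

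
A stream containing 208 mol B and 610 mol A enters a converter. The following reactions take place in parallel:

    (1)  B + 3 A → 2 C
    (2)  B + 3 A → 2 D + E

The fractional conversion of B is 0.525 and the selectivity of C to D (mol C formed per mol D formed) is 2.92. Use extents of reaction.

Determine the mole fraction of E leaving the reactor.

Conversion of B: B consumed = 0.525 × 208 = 109.2 mol = 1ξ₁ + 1ξ₂.
Selectivity: 2ξ₁ / (2ξ₂) = 2.92 → ξ₁ = 2.92 ξ₂.
Substitute: (1·2.92 + 1) ξ₂ = 109.2 → ξ₂ = 27.86 mol, ξ₁ = 81.34 mol.
Outlet amounts (n = n₀ + Σ ν·ξ):
  B: 208 − 1(81.34) − 1(27.86) = 98.8
  A: 610 − 3(81.34) − 3(27.86) = 282.4
  C: 0 + 2(81.34) = 162.7
  D: 0 + 2(27.86) = 55.71
  E: 0 + 1(27.86) = 27.86
Total out = 627.5 mol; y_E = 27.86 / 627.5 = 0.0444.

0.0444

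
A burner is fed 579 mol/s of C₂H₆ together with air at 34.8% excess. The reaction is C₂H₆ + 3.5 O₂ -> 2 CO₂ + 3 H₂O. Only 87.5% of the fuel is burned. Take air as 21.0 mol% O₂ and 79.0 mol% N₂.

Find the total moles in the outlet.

13800 mol/s

Stoichiometric O₂ = 3.5 × 579 = 2026 mol/s; O₂ fed = 2026 × 1.348 = 2732 mol/s.
N₂ fed = 2732 × 79/21 = 10280 mol/s.
Fuel reacted = 0.875 × 579 → ξ = 506.6 mol/s.
Outlet (n = n₀ + ν ξ):
  C₂H₆: 579 − 1(506.6) = 72.38
  O₂: 2732 − 3.5(506.6) = 958.5
  N₂: 10280 (inert)
  CO₂: 0 + 2(506.6) = 1013
  H₂O: 0 + 3(506.6) = 1520
Total out = 72.38 + 958.5 + 10280 + 1013 + 1520 = 13840 mol/s.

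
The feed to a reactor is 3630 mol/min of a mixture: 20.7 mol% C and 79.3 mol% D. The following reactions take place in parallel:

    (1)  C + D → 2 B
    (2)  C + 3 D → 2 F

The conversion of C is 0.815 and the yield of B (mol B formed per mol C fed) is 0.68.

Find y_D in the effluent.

0.532

Yield of B: 2ξ₁ / 751.4 = 0.68 → ξ₁ = 255.5 mol/min.
Conversion of C: 1ξ₁ + 1ξ₂ = 0.815 × 751.4 = 612.4 → ξ₂ = 356.9 mol/min.
Outlet amounts (n = n₀ + Σ ν·ξ):
  C: 751.4 − 1(255.5) − 1(356.9) = 139
  D: 2879 − 1(255.5) − 3(356.9) = 1552
  B: 0 + 2(255.5) = 511
  F: 0 + 2(356.9) = 713.8
Total out = 2916 mol/min; y_D = 1552 / 2916 = 0.5323.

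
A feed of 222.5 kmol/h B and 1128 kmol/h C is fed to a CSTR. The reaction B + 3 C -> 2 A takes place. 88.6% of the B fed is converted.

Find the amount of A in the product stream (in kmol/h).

B reacted = 0.886 × 222.5 = 197.1 kmol/h; ν_B = −1, so ξ = 197.1/1 = 197.1 kmol/h.
Outlet amounts (n = n₀ + ν ξ):
  B: 222.5 − 1(197.1) = 25.37
  C: 1128 − 3(197.1) = 536.6
  A: 0 + 2(197.1) = 394.3

394 kmol/h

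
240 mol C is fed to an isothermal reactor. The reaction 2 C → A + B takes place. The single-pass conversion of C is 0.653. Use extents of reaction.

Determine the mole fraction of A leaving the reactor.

0.327

C reacted = 0.653 × 240 = 156.7 mol; ν_C = −2, so ξ = 156.7/2 = 78.36 mol.
Outlet amounts (n = n₀ + ν ξ):
  C: 240 − 2(78.36) = 83.28
  A: 0 + 1(78.36) = 78.36
  B: 0 + 1(78.36) = 78.36
Total out = 240 mol; y_A = 78.36 / 240 = 0.3265.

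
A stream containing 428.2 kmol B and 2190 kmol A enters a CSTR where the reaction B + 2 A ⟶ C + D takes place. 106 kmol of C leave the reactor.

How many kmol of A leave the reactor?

1980 kmol

For C: n = n₀ + 1ξ → 106 = 0 + 1ξ, giving ξ = 106 kmol.
Outlet amounts (n = n₀ + ν ξ):
  B: 428.2 − 1(106) = 322.2
  A: 2190 − 2(106) = 1978
  C: 0 + 1(106) = 106
  D: 0 + 1(106) = 106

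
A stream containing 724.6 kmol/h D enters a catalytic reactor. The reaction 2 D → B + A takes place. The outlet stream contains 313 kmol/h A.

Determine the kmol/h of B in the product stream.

313 kmol/h

For A: n = n₀ + 1ξ → 313 = 0 + 1ξ, giving ξ = 313 kmol/h.
Outlet amounts (n = n₀ + ν ξ):
  D: 724.6 − 2(313) = 98.6
  B: 0 + 1(313) = 313
  A: 0 + 1(313) = 313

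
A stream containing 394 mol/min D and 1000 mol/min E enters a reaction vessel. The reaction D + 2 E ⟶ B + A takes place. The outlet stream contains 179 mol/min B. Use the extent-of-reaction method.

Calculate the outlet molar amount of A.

For B: n = n₀ + 1ξ → 179 = 0 + 1ξ, giving ξ = 179 mol/min.
Outlet amounts (n = n₀ + ν ξ):
  D: 394 − 1(179) = 215
  E: 1000 − 2(179) = 642
  B: 0 + 1(179) = 179
  A: 0 + 1(179) = 179

179 mol/min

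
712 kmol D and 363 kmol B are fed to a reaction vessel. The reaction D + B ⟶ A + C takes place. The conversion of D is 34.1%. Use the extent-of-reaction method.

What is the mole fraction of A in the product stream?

0.226

D reacted = 0.341 × 712 = 242.8 kmol; ν_D = −1, so ξ = 242.8/1 = 242.8 kmol.
Outlet amounts (n = n₀ + ν ξ):
  D: 712 − 1(242.8) = 469.2
  B: 363 − 1(242.8) = 120.2
  A: 0 + 1(242.8) = 242.8
  C: 0 + 1(242.8) = 242.8
Total out = 1075 kmol; y_A = 242.8 / 1075 = 0.2259.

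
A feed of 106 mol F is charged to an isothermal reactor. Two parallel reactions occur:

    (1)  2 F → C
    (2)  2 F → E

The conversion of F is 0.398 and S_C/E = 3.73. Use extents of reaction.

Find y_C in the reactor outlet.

Conversion of F: F consumed = 0.398 × 106 = 42.19 mol = 2ξ₁ + 2ξ₂.
Selectivity: 1ξ₁ / (1ξ₂) = 3.73 → ξ₁ = 3.73 ξ₂.
Substitute: (2·3.73 + 2) ξ₂ = 42.19 → ξ₂ = 4.46 mol, ξ₁ = 16.63 mol.
Outlet amounts (n = n₀ + Σ ν·ξ):
  F: 106 − 2(16.63) − 2(4.46) = 63.81
  C: 0 + 1(16.63) = 16.63
  E: 0 + 1(4.46) = 4.46
Total out = 84.91 mol; y_C = 16.63 / 84.91 = 0.1959.

0.196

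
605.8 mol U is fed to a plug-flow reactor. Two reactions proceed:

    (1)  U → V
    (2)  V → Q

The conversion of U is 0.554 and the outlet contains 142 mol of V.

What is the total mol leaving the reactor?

606 mol

Conversion of U: U consumed = 1ξ₁ = 0.554 × 605.8 → ξ₁ = 335.6 mol.
V balance: n_V = 0 + 1ξ₁ − 1ξ₂ = 142 → ξ₂ = (1·335.6 − 142)/1 = 193.6 mol.
Outlet amounts (n = n₀ + Σ ν·ξ):
  U: 605.8 − 1(335.6) = 270.2
  V: 0 + 1(335.6) − 1(193.6) = 142
  Q: 0 + 1(193.6) = 193.6
Total out = 270.2 + 142 + 193.6 = 605.8 mol.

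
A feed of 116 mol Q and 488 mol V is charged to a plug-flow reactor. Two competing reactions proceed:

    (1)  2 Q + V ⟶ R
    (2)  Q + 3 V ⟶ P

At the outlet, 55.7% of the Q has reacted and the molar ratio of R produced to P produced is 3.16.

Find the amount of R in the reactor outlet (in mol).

Conversion of Q: Q consumed = 0.557 × 116 = 64.61 mol = 2ξ₁ + 1ξ₂.
Selectivity: 1ξ₁ / (1ξ₂) = 3.16 → ξ₁ = 3.16 ξ₂.
Substitute: (2·3.16 + 1) ξ₂ = 64.61 → ξ₂ = 8.827 mol, ξ₁ = 27.89 mol.
Outlet amounts (n = n₀ + Σ ν·ξ):
  Q: 116 − 2(27.89) − 1(8.827) = 51.39
  V: 488 − 1(27.89) − 3(8.827) = 433.6
  R: 0 + 1(27.89) = 27.89
  P: 0 + 1(8.827) = 8.827

27.9 mol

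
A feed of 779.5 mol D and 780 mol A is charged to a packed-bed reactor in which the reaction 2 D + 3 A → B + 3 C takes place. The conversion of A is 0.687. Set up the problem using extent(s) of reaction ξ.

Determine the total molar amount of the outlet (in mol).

1380 mol

A reacted = 0.687 × 780 = 535.9 mol; ν_A = −3, so ξ = 535.9/3 = 178.6 mol.
Outlet amounts (n = n₀ + ν ξ):
  D: 779.5 − 2(178.6) = 422.3
  A: 780 − 3(178.6) = 244.1
  B: 0 + 1(178.6) = 178.6
  C: 0 + 3(178.6) = 535.9
Total out = 422.3 + 244.1 + 178.6 + 535.9 = 1381 mol.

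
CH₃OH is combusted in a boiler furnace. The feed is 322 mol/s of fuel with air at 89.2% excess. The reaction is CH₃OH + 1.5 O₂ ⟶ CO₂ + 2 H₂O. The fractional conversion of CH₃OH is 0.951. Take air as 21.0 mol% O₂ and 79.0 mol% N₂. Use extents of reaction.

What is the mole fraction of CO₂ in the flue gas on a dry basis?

Stoichiometric O₂ = 1.5 × 322 = 483 mol/s; O₂ fed = 483 × 1.892 = 913.8 mol/s.
N₂ fed = 913.8 × 79/21 = 3438 mol/s.
Fuel reacted = 0.951 × 322 → ξ = 306.2 mol/s.
Outlet (n = n₀ + ν ξ):
  CH₃OH: 322 − 1(306.2) = 15.78
  O₂: 913.8 − 1.5(306.2) = 454.5
  N₂: 3438 (inert)
  CO₂: 0 + 1(306.2) = 306.2
  H₂O: 0 + 2(306.2) = 612.4
Dry total = 4214 mol/s; y_CO₂ (dry) = 306.2 / 4214 = 0.07266.

0.0727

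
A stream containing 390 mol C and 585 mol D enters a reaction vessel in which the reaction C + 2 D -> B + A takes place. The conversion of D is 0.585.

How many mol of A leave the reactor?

D reacted = 0.585 × 585 = 342.2 mol; ν_D = −2, so ξ = 342.2/2 = 171.1 mol.
Outlet amounts (n = n₀ + ν ξ):
  C: 390 − 1(171.1) = 218.9
  D: 585 − 2(171.1) = 242.8
  B: 0 + 1(171.1) = 171.1
  A: 0 + 1(171.1) = 171.1

171 mol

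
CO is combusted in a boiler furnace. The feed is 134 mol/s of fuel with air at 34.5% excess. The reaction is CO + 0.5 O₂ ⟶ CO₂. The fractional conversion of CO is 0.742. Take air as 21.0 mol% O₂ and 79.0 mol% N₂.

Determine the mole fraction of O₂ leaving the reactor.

Stoichiometric O₂ = 0.5 × 134 = 67 mol/s; O₂ fed = 67 × 1.345 = 90.11 mol/s.
N₂ fed = 90.11 × 79/21 = 339 mol/s.
Fuel reacted = 0.742 × 134 → ξ = 99.43 mol/s.
Outlet (n = n₀ + ν ξ):
  CO: 134 − 1(99.43) = 34.57
  O₂: 90.11 − 0.5(99.43) = 40.4
  N₂: 339 (inert)
  CO₂: 0 + 1(99.43) = 99.43
Total out = 513.4 mol/s; y_O₂ = 40.4 / 513.4 = 0.07869.

0.0787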